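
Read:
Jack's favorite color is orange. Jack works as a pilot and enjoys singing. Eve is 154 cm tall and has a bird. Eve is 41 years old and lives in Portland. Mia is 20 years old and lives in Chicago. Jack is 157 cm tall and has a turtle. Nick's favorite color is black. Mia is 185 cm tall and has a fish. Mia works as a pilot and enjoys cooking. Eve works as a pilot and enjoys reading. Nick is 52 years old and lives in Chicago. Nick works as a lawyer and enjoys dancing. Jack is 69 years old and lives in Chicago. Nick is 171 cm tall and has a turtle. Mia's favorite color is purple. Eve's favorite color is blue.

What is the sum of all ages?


69+41+20+52 = 182

182


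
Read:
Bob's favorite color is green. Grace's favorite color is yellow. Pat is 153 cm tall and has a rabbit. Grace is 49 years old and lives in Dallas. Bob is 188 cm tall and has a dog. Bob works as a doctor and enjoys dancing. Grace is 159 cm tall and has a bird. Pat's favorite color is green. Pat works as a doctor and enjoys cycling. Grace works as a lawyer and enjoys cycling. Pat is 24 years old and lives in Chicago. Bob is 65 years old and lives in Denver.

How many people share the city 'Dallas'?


Count: 1

1


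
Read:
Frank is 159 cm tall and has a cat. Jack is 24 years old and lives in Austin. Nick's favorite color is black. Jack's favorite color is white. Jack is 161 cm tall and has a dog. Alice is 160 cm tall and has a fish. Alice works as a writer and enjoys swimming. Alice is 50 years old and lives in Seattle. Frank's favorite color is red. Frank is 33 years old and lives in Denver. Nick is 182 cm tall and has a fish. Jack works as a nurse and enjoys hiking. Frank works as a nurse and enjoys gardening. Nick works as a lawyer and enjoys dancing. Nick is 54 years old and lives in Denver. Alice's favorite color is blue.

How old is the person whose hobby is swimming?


Person with hobby=swimming is Alice, age 50

50


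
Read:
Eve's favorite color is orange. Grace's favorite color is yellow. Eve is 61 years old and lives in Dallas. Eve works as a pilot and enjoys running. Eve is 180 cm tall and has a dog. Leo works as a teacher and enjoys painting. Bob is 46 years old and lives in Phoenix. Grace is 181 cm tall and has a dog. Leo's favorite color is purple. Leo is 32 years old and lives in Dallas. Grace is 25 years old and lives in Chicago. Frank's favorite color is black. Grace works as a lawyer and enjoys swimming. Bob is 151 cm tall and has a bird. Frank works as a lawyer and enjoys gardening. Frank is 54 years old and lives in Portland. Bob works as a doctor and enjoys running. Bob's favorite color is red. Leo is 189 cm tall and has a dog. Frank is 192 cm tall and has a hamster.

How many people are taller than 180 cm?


Taller than 180: 3

3


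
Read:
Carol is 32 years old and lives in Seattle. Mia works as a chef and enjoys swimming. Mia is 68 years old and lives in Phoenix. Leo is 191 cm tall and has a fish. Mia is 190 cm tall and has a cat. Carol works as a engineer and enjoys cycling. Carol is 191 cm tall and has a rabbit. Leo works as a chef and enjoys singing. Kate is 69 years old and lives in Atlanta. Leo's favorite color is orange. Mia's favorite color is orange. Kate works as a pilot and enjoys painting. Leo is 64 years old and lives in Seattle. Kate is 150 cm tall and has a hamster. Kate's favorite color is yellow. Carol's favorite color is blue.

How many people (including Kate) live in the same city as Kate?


Kate lives in Atlanta. Count = 1

1


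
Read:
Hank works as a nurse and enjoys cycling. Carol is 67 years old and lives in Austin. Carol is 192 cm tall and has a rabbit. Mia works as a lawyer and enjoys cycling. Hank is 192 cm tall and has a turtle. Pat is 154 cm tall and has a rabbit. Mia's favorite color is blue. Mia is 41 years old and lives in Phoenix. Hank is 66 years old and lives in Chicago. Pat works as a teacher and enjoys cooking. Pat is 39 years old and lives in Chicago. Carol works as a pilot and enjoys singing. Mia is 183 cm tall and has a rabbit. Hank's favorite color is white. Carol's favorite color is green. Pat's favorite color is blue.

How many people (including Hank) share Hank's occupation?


Hank is a nurse. Count = 1

1


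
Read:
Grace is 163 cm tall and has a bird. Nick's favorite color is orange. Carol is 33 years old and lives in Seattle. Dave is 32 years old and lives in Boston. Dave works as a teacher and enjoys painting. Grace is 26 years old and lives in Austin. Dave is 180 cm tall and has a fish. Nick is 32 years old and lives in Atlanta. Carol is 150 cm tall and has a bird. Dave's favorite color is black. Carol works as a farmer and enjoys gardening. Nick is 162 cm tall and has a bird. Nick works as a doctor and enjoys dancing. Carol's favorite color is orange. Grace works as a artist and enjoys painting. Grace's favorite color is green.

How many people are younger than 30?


Filter: 1

1


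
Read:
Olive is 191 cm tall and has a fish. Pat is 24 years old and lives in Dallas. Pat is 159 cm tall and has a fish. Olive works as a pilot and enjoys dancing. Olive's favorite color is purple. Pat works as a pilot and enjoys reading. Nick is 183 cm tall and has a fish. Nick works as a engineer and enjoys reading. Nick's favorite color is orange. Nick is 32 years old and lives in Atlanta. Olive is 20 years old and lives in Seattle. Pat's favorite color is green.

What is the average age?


Sum=76, n=3, avg=25.33

25.33


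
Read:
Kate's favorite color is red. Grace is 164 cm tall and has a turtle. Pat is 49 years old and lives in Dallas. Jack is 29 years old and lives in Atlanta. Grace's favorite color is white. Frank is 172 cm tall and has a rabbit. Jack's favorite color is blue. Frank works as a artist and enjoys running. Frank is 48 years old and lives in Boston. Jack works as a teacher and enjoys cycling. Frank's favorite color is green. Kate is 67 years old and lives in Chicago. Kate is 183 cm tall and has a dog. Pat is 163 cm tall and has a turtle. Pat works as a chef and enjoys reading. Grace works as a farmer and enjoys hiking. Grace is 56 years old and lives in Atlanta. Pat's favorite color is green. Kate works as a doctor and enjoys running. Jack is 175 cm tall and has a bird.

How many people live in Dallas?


Count in Dallas: 1

1


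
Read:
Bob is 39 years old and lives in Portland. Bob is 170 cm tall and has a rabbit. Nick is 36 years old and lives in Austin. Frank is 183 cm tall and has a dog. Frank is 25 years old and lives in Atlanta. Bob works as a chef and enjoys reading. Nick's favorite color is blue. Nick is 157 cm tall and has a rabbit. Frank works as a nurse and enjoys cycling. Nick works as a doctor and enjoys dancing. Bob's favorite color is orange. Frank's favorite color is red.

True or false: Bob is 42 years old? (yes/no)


Bob is actually 39. no

no


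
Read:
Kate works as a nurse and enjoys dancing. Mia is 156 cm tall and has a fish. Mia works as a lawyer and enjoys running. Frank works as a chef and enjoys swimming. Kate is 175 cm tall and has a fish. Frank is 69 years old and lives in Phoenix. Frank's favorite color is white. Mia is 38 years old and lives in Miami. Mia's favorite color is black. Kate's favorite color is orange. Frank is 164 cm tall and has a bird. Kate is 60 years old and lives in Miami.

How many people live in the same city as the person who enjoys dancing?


Person with hobby dancing is Kate, city Miami. Count = 2

2


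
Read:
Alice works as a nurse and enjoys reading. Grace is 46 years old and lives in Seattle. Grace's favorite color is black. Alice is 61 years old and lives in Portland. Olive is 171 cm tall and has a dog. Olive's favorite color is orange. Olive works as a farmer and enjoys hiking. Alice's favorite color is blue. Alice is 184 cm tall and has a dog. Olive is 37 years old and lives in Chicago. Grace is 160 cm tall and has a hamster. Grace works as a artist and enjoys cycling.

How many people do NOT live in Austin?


Not in Austin: 3

3


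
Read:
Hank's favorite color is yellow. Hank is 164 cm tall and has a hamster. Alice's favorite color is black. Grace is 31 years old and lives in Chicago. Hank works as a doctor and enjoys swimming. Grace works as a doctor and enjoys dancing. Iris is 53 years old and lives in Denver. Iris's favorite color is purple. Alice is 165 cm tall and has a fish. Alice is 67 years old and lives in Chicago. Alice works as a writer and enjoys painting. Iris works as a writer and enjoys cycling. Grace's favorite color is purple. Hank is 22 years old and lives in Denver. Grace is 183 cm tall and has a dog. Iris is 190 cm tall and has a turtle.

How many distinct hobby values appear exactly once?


Unique hobby values: 4

4


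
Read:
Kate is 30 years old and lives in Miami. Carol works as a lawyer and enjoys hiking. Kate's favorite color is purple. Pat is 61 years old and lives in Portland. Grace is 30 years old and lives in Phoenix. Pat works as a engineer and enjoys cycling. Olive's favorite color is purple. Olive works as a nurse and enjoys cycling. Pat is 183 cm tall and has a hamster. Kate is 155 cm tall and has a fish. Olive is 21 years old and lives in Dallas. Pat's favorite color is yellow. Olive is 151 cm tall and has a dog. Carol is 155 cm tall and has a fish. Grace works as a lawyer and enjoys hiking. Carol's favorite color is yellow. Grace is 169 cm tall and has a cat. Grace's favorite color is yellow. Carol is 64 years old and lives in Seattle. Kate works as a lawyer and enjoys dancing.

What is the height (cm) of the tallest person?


Tallest: Pat at 183 cm

183


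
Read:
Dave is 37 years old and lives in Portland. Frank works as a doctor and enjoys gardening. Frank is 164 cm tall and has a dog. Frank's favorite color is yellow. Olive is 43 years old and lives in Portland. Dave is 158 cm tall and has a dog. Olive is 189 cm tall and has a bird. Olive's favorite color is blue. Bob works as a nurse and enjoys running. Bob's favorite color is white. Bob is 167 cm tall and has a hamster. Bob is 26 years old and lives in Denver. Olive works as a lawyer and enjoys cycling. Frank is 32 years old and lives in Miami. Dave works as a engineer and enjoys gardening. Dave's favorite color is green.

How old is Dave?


Dave is 37 years old

37


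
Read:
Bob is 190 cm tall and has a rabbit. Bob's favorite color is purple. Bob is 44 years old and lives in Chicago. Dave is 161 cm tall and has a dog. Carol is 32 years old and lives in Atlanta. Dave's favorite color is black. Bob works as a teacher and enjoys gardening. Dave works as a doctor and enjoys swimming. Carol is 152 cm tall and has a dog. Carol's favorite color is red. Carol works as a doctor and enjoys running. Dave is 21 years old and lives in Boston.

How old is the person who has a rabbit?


Person with rabbit is Bob, age 44

44


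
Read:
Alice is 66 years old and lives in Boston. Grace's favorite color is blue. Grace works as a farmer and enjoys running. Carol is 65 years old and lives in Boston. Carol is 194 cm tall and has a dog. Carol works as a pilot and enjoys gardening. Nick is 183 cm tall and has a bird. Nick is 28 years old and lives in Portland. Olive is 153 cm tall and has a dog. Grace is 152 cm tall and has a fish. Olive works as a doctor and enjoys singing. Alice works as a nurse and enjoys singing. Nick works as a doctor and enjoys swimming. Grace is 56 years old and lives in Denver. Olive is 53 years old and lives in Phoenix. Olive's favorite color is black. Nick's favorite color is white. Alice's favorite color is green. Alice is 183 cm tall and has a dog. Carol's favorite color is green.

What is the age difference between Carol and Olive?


|65 - 53| = 12

12


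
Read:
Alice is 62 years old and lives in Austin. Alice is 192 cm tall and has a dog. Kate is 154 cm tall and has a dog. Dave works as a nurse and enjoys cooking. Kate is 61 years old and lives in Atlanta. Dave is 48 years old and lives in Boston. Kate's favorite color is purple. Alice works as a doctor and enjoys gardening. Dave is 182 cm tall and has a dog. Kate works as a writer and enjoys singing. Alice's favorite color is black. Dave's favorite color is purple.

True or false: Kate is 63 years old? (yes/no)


Kate is actually 61. no

no


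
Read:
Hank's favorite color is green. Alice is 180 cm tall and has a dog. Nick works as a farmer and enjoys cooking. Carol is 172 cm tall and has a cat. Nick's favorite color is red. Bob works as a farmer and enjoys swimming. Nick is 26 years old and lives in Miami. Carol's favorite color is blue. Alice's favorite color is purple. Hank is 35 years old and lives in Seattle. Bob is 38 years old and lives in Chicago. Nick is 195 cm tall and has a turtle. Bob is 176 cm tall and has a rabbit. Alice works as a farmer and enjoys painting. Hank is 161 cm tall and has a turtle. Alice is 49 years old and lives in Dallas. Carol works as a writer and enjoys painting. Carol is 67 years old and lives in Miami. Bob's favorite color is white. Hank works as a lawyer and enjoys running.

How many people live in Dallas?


Count in Dallas: 1

1


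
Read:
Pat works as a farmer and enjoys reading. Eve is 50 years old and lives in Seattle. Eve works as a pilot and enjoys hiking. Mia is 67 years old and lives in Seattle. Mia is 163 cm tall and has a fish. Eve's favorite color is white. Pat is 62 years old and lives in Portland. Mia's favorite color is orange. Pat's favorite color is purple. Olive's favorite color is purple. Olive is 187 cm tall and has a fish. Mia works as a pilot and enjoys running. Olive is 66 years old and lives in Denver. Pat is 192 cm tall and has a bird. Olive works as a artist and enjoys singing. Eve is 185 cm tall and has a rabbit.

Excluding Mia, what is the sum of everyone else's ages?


Sum (excluding Mia): 178

178


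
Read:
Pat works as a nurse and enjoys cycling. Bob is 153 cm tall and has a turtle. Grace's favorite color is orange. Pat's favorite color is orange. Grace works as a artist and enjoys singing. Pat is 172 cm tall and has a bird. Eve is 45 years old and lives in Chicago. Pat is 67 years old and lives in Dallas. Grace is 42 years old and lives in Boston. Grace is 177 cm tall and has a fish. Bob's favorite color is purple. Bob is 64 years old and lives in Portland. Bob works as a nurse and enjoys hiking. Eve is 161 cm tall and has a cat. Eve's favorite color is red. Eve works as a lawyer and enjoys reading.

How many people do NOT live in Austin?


Not in Austin: 4

4


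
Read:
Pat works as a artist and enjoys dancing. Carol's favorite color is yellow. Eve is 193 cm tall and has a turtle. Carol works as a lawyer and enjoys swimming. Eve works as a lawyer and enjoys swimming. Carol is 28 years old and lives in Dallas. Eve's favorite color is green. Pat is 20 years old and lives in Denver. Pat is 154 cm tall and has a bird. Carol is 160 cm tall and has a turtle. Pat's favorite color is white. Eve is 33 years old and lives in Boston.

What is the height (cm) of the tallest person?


Tallest: Eve at 193 cm

193


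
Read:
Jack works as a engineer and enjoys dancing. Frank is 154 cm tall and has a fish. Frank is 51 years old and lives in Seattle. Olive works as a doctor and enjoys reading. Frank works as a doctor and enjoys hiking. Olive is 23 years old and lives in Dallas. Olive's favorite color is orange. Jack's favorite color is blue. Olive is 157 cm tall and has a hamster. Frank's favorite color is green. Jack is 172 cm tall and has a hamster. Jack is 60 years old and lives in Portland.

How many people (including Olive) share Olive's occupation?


Olive is a doctor. Count = 2

2


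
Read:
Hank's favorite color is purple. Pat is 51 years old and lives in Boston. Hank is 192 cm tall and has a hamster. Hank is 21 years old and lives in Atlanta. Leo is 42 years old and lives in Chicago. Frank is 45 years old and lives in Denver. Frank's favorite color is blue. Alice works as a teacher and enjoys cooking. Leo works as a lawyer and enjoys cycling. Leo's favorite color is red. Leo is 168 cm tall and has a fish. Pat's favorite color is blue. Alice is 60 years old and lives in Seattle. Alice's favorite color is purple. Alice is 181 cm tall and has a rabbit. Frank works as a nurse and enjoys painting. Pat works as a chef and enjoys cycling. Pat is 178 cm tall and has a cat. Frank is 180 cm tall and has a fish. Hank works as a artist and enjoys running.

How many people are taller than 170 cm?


Taller than 170: 4

4


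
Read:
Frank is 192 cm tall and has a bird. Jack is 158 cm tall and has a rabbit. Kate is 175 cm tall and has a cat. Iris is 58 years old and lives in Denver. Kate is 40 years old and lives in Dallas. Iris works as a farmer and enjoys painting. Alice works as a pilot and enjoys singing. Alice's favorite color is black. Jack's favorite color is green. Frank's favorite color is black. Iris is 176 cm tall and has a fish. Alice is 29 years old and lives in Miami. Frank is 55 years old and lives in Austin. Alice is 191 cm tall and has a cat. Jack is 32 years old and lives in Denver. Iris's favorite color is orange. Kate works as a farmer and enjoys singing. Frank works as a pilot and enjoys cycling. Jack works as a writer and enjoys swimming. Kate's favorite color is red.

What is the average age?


Sum=214, n=5, avg=42.8

42.8


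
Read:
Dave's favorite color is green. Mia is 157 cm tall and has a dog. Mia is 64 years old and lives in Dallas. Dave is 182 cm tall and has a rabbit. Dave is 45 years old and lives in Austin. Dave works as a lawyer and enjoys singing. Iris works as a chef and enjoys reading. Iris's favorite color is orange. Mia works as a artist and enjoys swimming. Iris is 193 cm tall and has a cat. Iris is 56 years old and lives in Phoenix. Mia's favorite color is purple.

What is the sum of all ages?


56+45+64 = 165

165


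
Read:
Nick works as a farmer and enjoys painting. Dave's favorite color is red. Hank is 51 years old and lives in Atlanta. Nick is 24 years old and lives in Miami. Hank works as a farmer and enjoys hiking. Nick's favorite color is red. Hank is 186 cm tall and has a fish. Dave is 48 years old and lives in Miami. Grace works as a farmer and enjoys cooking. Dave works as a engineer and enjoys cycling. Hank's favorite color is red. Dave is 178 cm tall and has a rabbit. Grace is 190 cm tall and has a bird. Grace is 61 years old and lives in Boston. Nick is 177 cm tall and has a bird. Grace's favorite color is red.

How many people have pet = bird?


Count: 2

2


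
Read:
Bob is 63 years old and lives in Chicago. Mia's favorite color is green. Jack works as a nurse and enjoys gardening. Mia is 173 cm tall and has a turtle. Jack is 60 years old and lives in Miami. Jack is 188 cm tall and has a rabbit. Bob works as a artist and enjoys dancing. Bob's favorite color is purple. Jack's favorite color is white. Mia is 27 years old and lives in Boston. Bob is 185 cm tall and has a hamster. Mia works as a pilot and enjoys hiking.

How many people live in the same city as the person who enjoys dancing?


Person with hobby dancing is Bob, city Chicago. Count = 1

1


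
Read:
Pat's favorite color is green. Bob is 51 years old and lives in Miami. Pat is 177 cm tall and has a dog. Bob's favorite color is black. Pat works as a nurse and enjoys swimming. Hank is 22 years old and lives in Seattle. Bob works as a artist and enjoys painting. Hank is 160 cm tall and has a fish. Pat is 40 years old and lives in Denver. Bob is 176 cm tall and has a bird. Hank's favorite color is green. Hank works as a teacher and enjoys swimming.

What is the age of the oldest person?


Oldest: Bob at 51

51


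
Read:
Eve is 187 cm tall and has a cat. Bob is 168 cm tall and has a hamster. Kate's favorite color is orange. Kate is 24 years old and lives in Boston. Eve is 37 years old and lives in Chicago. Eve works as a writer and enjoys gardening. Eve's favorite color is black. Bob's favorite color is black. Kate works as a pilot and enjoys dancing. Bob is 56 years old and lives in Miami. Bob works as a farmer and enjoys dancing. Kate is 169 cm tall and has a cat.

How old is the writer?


The writer is Eve, age 37

37


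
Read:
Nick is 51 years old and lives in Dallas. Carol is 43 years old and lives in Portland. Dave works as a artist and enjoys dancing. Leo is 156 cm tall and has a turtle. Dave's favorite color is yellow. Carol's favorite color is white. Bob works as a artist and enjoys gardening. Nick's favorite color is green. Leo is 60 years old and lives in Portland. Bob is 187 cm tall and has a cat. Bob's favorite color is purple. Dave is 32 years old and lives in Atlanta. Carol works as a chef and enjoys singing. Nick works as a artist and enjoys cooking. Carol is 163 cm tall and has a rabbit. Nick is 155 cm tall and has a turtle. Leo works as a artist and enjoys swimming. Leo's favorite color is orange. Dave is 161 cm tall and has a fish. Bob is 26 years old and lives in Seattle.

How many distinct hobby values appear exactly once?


Unique hobby values: 5

5


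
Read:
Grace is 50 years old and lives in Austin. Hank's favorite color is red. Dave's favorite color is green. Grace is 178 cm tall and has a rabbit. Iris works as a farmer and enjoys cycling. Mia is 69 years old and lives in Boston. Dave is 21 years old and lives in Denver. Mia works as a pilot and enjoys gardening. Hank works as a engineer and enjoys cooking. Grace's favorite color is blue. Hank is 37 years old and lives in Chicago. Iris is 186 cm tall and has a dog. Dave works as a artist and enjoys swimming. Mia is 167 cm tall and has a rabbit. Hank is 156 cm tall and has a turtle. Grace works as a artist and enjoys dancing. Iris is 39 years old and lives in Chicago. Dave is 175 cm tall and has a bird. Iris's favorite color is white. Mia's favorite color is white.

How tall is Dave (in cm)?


Dave is 175 cm tall

175


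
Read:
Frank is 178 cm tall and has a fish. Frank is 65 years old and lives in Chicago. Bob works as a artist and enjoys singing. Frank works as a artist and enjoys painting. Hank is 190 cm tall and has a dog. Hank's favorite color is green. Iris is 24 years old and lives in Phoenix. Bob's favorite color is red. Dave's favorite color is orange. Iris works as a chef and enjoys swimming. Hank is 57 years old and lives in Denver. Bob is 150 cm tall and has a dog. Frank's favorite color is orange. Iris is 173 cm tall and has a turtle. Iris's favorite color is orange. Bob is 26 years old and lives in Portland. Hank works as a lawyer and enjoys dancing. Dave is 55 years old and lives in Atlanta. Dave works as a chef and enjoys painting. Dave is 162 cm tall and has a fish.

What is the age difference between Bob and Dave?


|26 - 55| = 29

29


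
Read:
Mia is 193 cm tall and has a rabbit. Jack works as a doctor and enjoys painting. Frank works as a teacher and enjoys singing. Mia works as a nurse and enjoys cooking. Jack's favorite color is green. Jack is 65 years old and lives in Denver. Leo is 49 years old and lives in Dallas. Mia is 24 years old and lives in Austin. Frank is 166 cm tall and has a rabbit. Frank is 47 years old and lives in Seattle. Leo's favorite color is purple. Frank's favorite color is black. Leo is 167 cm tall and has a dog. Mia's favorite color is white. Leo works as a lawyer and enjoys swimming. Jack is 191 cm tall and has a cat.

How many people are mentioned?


People: Frank, Jack, Mia, Leo. Count = 4

4


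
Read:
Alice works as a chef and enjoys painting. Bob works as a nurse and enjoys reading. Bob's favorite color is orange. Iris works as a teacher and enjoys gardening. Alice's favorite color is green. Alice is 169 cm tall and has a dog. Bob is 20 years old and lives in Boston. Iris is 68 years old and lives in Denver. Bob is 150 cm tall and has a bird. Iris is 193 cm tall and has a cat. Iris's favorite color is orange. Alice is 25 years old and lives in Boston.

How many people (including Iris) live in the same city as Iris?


Iris lives in Denver. Count = 1

1


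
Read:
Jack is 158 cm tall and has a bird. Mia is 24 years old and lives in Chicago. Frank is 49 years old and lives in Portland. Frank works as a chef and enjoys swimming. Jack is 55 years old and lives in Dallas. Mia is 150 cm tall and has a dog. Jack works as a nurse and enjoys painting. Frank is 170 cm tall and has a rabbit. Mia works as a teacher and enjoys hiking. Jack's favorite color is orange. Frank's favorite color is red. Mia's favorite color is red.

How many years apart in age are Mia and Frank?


24 vs 49, diff = 25

25


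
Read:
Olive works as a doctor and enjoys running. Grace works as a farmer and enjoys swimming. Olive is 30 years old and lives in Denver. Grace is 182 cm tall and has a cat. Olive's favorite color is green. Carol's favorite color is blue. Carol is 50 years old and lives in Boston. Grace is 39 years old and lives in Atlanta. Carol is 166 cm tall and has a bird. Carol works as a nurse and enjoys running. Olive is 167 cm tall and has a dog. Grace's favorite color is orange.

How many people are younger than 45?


Filter: 2

2


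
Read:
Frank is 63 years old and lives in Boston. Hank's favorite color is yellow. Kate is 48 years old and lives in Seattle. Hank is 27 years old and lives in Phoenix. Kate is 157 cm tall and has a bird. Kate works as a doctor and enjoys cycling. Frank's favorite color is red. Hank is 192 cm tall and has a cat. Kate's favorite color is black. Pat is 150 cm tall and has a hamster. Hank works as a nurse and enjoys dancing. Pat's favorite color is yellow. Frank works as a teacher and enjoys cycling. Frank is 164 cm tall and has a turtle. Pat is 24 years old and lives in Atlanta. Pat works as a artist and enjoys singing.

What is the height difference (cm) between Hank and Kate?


|192 - 157| = 35

35


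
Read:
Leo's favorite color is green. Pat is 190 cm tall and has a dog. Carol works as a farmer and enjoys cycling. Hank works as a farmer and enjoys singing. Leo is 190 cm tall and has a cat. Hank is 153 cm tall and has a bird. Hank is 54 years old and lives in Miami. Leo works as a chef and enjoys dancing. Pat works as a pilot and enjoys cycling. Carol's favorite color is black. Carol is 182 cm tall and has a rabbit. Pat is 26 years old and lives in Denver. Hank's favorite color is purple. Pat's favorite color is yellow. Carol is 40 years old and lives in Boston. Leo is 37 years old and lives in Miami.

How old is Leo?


Leo is 37 years old

37


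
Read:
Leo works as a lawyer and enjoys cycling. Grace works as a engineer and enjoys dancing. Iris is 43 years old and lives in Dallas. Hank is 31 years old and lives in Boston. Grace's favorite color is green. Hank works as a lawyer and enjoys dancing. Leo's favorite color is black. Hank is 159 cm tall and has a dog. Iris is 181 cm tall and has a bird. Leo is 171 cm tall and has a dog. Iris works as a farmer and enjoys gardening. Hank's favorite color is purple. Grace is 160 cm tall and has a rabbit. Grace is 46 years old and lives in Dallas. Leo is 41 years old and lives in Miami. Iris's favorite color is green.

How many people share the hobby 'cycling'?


Count: 1

1


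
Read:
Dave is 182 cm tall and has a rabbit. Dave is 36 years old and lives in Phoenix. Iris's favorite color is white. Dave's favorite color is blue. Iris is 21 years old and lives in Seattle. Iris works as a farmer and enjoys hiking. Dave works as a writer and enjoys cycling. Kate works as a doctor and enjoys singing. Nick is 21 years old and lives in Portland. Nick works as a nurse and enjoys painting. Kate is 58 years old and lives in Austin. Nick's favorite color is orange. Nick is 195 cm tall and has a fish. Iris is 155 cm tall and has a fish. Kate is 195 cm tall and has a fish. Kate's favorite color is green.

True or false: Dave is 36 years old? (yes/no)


Dave is actually 36. yes

yes


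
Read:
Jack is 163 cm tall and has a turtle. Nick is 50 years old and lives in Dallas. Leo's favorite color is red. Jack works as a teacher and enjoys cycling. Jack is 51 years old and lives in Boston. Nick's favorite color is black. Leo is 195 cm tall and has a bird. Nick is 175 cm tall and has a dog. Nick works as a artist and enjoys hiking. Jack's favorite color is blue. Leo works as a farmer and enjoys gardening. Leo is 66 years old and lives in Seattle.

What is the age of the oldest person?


Oldest: Leo at 66

66


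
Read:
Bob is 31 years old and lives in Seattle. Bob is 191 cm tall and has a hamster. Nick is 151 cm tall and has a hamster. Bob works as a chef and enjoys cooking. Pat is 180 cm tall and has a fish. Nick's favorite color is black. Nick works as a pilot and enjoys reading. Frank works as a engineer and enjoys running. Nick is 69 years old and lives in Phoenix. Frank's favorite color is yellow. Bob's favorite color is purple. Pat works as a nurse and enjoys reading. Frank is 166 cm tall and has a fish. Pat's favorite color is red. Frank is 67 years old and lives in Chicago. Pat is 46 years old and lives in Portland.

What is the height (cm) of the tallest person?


Tallest: Bob at 191 cm

191


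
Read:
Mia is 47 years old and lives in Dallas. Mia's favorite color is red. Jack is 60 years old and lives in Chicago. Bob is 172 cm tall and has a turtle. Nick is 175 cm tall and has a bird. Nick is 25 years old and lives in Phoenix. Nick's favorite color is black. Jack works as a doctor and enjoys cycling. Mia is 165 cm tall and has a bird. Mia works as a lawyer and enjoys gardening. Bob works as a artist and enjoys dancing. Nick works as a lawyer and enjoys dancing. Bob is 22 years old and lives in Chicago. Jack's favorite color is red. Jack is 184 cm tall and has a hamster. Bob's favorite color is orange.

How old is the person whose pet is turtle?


Person with pet=turtle is Bob, age 22

22


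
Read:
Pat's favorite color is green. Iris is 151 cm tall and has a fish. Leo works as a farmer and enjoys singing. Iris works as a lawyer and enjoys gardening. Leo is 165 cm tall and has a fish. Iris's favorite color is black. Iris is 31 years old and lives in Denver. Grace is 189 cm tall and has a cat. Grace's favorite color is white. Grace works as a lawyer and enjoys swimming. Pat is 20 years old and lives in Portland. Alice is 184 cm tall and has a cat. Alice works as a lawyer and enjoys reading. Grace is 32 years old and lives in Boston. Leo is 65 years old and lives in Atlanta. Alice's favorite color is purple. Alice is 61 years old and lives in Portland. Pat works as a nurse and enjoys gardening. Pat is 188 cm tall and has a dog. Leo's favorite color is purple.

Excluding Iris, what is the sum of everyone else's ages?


Sum (excluding Iris): 178

178


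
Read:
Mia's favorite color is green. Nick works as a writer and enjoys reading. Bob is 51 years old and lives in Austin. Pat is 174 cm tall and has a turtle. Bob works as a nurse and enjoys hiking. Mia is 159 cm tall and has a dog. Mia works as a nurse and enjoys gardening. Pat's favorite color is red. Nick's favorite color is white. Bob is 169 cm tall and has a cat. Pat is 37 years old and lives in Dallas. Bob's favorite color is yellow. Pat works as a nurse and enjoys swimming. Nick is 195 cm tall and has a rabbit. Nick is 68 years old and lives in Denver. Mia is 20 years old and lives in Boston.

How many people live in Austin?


Count in Austin: 1

1


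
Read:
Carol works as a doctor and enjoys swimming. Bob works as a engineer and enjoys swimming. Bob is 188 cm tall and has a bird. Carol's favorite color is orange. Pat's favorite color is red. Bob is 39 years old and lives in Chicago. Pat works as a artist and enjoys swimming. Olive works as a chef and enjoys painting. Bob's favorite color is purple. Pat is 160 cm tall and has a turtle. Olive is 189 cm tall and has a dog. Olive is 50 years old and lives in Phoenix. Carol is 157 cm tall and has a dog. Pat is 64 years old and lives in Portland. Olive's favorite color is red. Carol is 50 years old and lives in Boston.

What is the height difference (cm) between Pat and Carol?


|160 - 157| = 3

3


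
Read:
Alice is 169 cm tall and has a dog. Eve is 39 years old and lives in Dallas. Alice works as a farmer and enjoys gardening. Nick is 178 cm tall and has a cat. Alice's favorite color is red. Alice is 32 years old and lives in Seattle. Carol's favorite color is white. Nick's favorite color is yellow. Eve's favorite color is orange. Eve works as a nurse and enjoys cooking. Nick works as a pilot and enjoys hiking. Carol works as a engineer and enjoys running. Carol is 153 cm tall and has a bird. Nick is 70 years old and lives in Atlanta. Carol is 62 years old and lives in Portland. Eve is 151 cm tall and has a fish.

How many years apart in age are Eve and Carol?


39 vs 62, diff = 23

23


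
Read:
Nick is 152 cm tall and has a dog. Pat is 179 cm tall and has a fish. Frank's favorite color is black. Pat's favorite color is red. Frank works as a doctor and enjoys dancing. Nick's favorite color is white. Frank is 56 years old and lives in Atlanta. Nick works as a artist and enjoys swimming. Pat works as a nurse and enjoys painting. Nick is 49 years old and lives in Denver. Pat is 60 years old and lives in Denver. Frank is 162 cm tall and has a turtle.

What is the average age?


Sum=165, n=3, avg=55

55


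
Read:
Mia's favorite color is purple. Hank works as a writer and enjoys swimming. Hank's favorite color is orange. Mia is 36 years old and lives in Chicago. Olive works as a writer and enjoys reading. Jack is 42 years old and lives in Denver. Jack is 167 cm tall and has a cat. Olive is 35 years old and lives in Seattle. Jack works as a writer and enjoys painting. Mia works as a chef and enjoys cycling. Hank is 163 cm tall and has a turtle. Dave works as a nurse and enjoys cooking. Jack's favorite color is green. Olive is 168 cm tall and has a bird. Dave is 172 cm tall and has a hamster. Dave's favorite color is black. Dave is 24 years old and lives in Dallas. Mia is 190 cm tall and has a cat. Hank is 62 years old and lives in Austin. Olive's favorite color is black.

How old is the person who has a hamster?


Person with hamster is Dave, age 24

24


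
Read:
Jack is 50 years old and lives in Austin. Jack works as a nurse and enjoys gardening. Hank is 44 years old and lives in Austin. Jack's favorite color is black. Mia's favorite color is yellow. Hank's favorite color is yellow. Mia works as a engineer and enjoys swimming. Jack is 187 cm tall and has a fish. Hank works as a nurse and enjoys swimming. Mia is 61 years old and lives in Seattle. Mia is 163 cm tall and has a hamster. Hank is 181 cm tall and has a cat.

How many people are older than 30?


Filter: 3

3


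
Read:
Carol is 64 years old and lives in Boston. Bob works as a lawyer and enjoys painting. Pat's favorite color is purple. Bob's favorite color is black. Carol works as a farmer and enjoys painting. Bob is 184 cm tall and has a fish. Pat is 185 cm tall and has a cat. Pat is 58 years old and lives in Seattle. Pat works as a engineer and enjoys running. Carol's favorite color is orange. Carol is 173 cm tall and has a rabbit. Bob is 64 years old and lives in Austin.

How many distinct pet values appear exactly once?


Unique pet values: 3

3


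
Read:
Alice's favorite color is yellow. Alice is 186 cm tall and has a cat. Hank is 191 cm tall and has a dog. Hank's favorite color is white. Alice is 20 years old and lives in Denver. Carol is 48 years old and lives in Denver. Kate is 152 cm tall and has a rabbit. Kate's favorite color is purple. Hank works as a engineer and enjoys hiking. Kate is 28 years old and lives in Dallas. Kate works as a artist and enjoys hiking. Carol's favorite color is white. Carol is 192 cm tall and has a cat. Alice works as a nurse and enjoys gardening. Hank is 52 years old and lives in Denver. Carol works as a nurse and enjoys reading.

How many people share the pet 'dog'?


Count: 1

1


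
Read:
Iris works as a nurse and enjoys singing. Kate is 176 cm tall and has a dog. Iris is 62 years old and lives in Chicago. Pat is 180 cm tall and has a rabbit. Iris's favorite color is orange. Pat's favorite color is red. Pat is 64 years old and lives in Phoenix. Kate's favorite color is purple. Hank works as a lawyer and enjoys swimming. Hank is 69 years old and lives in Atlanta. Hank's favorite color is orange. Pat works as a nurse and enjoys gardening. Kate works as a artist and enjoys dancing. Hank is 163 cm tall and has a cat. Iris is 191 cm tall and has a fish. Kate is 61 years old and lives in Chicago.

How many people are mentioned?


People: Kate, Iris, Pat, Hank. Count = 4

4


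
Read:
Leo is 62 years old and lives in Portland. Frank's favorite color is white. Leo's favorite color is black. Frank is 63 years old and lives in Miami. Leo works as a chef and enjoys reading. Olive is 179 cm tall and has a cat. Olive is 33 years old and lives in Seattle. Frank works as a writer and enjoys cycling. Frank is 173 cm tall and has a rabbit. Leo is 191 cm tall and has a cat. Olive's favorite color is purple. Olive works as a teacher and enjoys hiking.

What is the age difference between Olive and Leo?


|33 - 62| = 29

29


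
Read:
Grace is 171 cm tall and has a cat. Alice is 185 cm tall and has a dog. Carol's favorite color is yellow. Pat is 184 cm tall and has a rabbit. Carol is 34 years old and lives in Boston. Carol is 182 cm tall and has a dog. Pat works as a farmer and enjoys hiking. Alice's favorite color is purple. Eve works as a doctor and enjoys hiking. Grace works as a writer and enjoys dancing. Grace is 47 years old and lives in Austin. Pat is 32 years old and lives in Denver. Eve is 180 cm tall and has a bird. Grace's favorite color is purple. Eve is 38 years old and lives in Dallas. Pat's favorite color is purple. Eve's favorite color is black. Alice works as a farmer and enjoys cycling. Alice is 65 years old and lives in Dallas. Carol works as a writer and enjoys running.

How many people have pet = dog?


Count: 2

2


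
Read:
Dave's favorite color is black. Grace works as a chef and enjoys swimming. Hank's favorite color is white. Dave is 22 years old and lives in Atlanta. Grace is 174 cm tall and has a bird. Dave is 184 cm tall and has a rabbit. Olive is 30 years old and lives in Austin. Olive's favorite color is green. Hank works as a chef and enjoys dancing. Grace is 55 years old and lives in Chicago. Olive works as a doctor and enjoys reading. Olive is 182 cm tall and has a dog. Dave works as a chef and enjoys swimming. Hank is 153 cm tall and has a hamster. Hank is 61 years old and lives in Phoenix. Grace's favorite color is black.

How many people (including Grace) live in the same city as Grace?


Grace lives in Chicago. Count = 1

1


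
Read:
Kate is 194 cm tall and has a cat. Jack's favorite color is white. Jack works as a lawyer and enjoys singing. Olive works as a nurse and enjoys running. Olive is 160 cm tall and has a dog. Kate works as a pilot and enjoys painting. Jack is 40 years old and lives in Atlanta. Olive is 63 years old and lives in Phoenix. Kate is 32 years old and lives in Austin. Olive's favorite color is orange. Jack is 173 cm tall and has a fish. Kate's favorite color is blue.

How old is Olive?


Olive is 63 years old

63


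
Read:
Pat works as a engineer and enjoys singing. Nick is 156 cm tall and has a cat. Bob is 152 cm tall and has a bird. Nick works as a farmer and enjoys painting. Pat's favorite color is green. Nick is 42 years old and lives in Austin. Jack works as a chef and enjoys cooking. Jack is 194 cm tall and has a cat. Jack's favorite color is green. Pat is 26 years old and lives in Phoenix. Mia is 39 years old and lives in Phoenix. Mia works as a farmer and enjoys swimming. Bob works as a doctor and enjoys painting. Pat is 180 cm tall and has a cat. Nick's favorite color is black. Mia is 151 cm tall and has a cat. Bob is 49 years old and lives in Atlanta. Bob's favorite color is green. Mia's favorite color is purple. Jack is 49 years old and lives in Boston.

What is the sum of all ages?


42+49+26+39+49 = 205

205


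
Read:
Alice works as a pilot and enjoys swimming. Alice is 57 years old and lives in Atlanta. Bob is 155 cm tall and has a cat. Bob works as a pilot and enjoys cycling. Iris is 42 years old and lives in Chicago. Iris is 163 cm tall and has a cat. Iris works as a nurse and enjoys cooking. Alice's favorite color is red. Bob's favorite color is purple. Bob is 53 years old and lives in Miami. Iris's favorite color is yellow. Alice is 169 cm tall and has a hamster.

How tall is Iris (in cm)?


Iris is 163 cm tall

163
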